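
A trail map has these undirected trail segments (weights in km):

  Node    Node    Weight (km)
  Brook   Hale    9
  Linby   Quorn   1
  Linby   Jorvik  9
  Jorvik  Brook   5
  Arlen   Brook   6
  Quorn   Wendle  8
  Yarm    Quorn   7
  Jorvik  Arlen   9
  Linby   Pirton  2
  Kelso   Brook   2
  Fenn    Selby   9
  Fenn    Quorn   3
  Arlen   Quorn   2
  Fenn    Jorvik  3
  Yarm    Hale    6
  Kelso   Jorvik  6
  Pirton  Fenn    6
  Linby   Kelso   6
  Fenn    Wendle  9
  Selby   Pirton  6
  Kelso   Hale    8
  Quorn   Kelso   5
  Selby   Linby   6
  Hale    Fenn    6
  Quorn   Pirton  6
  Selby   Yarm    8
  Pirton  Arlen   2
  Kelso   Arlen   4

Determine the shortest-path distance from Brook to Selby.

14 km

Shortest distances from Brook:
Brook: 0
Kelso: 2  (via Brook)
Jorvik: 5  (via Brook)
Arlen: 6  (via Brook)
Quorn: 7  (via Kelso)
Linby: 8  (via Kelso)
Pirton: 8  (via Arlen)
Fenn: 8  (via Jorvik)
Hale: 9  (via Brook)
Selby: 14  (via Linby)
Shortest route: Brook–Kelso–Linby–Selby = 14 km.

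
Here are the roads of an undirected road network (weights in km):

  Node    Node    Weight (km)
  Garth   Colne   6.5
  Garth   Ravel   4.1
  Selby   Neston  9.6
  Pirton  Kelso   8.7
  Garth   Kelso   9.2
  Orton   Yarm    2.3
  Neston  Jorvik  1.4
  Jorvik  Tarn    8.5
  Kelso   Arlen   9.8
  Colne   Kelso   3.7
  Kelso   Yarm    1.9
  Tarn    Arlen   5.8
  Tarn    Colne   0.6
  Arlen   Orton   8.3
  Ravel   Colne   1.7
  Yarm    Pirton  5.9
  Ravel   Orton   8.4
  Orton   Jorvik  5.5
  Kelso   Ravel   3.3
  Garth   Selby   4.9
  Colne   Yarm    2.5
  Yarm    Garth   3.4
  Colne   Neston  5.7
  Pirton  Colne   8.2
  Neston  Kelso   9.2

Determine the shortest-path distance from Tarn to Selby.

11.3 km

Compare a few routes:
Tarn → Colne → Kelso → Yarm → Garth → Selby: 0.6+3.7+1.9+3.4+4.9 = 14.5
Tarn → Colne → Garth → Selby: 0.6+6.5+4.9 = 12
Tarn → Colne → Ravel → Garth → Selby: 0.6+1.7+4.1+4.9 = 11.3
Tarn → Colne → Yarm → Garth → Selby: 0.6+2.5+3.4+4.9 = 11.4
The minimum is 11.3 km via Tarn → Colne → Ravel → Garth → Selby.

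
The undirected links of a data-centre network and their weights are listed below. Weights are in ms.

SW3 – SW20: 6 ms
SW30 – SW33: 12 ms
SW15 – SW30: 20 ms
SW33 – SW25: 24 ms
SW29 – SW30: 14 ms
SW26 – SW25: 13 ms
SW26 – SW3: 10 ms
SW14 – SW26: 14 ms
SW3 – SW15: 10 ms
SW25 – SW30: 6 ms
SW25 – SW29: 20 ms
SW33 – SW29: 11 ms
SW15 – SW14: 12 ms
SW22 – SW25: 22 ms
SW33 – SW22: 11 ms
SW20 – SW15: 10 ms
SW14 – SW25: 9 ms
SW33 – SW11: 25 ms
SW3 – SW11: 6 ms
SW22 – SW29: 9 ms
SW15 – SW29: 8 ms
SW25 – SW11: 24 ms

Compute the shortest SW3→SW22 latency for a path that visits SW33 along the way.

Best SW3 to SW33: SW3–SW15–SW29–SW33 costing 29
Shortest SW33→SW22: SW33–SW22 = 11
Total via SW33: 29 + 11 = 40 ms.

40 ms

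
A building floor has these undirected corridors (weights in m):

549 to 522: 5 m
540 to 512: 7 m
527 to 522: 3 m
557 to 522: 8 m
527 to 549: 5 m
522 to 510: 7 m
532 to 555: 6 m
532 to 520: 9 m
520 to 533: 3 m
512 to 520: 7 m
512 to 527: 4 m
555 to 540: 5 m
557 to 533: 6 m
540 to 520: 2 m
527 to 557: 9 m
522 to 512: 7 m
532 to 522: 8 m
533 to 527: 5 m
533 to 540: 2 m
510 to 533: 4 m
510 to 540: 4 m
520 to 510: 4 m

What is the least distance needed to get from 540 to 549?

12 m

Settle nodes by increasing distance from 540:
540: 0
533: 2  (via 540)
520: 2  (via 540)
510: 4  (via 540)
555: 5  (via 540)
512: 7  (via 540)
527: 7  (via 533)
557: 8  (via 533)
522: 10  (via 527)
532: 11  (via 520)
549: 12  (via 527)
Shortest route: 540 → 533 → 527 → 549 = 12 m.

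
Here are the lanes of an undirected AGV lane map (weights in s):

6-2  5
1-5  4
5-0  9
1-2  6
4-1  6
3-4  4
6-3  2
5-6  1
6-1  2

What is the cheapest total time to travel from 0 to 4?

16 s

Shortest distances from 0:
0: 0
5: 9  (via 0)
6: 10  (via 5)
1: 12  (via 6)
3: 12  (via 6)
2: 15  (via 6)
4: 16  (via 3)
Shortest route: 0–5–6–3–4 = 16 s.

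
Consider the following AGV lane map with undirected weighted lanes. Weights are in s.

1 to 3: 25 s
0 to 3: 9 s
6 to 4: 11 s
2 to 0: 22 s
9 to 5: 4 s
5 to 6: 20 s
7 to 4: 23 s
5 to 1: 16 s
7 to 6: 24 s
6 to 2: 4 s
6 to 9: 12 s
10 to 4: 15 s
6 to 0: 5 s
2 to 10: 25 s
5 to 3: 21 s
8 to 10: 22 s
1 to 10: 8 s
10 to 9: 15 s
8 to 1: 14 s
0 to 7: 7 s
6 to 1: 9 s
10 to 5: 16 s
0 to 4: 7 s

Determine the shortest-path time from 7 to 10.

29 s

Settle nodes by increasing distance from 7:
7: 0
0: 7  (via 7)
6: 12  (via 0)
4: 14  (via 0)
2: 16  (via 6)
3: 16  (via 0)
1: 21  (via 6)
9: 24  (via 6)
5: 28  (via 9)
10: 29  (via 4)
Shortest route: 7 → 0 → 4 → 10 = 29 s.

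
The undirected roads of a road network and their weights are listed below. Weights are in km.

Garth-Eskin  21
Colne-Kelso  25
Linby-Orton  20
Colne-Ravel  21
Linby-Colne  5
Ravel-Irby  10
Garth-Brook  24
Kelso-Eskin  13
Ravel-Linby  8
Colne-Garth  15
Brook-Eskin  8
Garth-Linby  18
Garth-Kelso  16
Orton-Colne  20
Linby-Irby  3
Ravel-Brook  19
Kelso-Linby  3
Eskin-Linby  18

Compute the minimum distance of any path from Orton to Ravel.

28 km

Running Dijkstra from Orton:
Orton: 0
Colne: 20  (via Orton)
Linby: 20  (via Orton)
Kelso: 23  (via Linby)
Irby: 23  (via Linby)
Ravel: 28  (via Linby)
Shortest route: Orton → Linby → Ravel = 28 km.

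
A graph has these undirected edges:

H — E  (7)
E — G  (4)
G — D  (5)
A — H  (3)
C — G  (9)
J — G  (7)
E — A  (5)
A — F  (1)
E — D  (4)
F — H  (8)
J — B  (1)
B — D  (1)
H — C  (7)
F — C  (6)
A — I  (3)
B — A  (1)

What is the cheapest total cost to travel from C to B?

Enumerating some paths:
C–H–A–B: 7+3+1 = 11
C–G–D–B: 9+5+1 = 15
C–F–A–B: 6+1+1 = 8
Cheapest is C–F–A–B at 8.

8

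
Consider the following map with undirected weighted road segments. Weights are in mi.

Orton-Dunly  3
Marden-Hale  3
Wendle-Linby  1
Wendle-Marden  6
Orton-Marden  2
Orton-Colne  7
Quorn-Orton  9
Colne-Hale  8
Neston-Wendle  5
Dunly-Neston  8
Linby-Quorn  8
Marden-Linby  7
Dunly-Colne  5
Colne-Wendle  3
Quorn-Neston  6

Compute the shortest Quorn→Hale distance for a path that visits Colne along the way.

20 mi

Shortest Quorn→Colne: Quorn → Linby → Wendle → Colne = 12
Shortest Colne→Hale: Colne → Hale = 8
Total via Colne: 12 + 8 = 20 mi.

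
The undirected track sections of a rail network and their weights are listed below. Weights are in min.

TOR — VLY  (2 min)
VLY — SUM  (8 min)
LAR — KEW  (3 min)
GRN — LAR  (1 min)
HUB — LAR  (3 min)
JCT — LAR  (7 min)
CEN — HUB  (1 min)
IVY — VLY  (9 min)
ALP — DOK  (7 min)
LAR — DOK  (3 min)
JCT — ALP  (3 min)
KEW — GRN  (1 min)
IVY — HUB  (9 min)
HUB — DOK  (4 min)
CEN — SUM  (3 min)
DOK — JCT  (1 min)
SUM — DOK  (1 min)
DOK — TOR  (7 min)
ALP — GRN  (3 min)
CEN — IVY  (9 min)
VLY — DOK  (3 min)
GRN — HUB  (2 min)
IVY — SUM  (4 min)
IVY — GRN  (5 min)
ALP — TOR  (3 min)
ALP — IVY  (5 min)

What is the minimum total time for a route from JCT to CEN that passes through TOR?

15 min

Best JCT to TOR: JCT → ALP → TOR costing 6
Best TOR to CEN: TOR → VLY → DOK → SUM → CEN costing 9
Total via TOR: 6 + 9 = 15 min.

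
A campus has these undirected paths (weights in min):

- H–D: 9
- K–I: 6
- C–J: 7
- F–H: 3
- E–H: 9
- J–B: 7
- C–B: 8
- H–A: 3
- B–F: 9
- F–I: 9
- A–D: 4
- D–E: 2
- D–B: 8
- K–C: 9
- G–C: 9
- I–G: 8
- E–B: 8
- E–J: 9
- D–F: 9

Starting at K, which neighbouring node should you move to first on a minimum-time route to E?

C

Compare a few routes:
K–I–F–D–E: 6+9+9+2 = 26
K–C–J–E: 9+7+9 = 25
K–I–F–H–E: 6+9+3+9 = 27
The minimum is 25 min via K–C–J–E.
So from K the first move is to C.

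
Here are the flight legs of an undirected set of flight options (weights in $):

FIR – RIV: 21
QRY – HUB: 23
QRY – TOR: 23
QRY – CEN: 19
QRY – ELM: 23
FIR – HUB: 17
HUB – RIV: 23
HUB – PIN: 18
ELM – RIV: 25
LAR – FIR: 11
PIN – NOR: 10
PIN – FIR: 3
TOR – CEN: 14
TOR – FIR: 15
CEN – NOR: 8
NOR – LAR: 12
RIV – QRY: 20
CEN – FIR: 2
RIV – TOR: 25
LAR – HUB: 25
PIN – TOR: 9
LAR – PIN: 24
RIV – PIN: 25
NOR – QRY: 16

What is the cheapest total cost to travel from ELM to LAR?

Enumerating some paths:
ELM–QRY–NOR–LAR: 23+16+12 = 51
ELM–RIV–FIR–LAR: 25+21+11 = 57
ELM–QRY–CEN–FIR–LAR: 23+19+2+11 = 55
ELM–QRY–NOR–CEN–FIR–LAR: 23+16+8+2+11 = 60
Cheapest is ELM–QRY–NOR–LAR at $51.

$51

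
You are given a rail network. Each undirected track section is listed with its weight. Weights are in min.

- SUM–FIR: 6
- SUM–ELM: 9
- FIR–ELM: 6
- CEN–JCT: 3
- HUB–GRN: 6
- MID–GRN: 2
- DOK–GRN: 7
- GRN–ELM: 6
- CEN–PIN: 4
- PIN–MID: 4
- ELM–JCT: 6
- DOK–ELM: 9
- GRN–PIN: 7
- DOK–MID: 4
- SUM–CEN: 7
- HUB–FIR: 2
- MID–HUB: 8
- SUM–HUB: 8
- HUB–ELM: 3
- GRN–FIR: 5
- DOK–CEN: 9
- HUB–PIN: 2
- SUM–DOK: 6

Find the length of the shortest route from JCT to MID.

11 min

Shortest distances from JCT:
JCT: 0
CEN: 3  (via JCT)
ELM: 6  (via JCT)
PIN: 7  (via CEN)
HUB: 9  (via ELM)
SUM: 10  (via CEN)
FIR: 11  (via HUB)
MID: 11  (via PIN)
Shortest route: JCT–CEN–PIN–MID = 11 min.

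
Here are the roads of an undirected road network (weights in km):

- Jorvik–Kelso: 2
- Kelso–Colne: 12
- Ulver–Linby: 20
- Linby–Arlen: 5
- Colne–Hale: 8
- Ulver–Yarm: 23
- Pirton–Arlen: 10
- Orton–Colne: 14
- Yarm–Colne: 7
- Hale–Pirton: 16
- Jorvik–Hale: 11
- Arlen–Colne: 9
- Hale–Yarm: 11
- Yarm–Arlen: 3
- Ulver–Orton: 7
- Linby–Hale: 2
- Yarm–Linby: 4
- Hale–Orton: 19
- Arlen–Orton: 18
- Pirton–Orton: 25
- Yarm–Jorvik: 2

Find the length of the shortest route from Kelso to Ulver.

27 km

Running Dijkstra from Kelso:
Kelso: 0
Jorvik: 2  (via Kelso)
Yarm: 4  (via Jorvik)
Arlen: 7  (via Yarm)
Linby: 8  (via Yarm)
Hale: 10  (via Linby)
Colne: 11  (via Yarm)
Pirton: 17  (via Arlen)
Orton: 25  (via Arlen)
Ulver: 27  (via Yarm)
Shortest route: Kelso–Jorvik–Yarm–Ulver = 27 km.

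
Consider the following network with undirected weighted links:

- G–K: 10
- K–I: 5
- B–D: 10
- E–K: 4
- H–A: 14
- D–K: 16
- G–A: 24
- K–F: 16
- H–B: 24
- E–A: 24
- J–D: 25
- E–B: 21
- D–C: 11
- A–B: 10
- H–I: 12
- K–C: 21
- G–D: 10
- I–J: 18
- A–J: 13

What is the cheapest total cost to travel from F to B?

41

Enumerating some paths:
F - K - G - D - B: 16+10+10+10 = 46
F - K - E - B: 16+4+21 = 41
F - K - E - A - B: 16+4+24+10 = 54
F - K - D - B: 16+16+10 = 42
The minimum is 41 via F - K - E - B.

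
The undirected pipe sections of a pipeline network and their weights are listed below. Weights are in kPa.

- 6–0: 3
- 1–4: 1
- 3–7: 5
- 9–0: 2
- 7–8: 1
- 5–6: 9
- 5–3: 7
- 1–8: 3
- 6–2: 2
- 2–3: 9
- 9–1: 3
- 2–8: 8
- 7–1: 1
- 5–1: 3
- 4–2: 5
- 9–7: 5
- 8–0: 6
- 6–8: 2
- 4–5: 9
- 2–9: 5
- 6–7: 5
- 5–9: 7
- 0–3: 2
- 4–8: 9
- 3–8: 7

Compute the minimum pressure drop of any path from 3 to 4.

7 kPa

Running Dijkstra from 3:
3: 0
0: 2  (via 3)
9: 4  (via 0)
6: 5  (via 0)
7: 5  (via 3)
1: 6  (via 7)
8: 6  (via 7)
2: 7  (via 6)
4: 7  (via 1)
Shortest route: 3–7–1–4 = 7 kPa.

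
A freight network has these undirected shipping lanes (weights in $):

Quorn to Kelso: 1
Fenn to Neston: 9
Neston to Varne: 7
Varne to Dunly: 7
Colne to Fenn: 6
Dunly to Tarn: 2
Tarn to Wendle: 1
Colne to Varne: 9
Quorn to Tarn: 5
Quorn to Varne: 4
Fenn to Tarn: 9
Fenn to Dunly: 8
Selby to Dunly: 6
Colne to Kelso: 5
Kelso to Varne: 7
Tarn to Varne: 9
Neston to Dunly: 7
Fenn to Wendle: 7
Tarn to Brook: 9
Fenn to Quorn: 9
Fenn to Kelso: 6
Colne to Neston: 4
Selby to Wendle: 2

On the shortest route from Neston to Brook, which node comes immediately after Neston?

Dunly

Enumerating some paths:
Neston–Dunly–Tarn–Brook: 7+2+9 = 18
Neston–Colne–Kelso–Quorn–Tarn–Brook: 4+5+1+5+9 = 24
Neston–Varne–Quorn–Tarn–Brook: 7+4+5+9 = 25
The minimum is $18 via Neston–Dunly–Tarn–Brook.
So from Neston the first move is to Dunly.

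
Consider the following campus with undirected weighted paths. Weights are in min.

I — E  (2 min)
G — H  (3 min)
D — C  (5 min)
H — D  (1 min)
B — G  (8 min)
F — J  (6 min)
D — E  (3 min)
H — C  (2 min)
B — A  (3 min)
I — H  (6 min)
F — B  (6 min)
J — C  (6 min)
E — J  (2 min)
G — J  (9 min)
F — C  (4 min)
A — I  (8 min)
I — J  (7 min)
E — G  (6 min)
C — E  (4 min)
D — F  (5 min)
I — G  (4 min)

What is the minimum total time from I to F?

Compare a few routes:
I - H - D - F: 6+1+5 = 12
I - E - D - H - C - F: 2+3+1+2+4 = 12
I - E - J - F: 2+2+6 = 10
I - H - C - F: 6+2+4 = 12
The minimum is 10 min via I - E - J - F.

10 min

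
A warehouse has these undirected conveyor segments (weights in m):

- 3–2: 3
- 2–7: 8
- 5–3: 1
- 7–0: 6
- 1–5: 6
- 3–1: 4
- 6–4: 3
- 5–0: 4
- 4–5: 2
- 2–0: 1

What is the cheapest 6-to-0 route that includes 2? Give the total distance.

10 m

Shortest 6→2: 6 → 4 → 5 → 3 → 2 = 9
Best 2 to 0: 2 → 0 costing 1
Total via 2: 9 + 1 = 10 m.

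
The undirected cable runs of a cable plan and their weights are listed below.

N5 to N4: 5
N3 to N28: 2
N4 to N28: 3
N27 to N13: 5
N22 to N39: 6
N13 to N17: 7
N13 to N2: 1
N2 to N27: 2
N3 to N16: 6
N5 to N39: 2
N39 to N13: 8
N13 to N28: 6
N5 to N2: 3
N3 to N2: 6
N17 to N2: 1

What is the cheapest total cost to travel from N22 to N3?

17

Compare a few routes:
N22–N39–N5–N4–N28–N3: 6+2+5+3+2 = 18
N22–N39–N5–N2–N3: 6+2+3+6 = 17
N22–N39–N5–N2–N13–N28–N3: 6+2+3+1+6+2 = 20
The minimum is 17 via N22–N39–N5–N2–N3.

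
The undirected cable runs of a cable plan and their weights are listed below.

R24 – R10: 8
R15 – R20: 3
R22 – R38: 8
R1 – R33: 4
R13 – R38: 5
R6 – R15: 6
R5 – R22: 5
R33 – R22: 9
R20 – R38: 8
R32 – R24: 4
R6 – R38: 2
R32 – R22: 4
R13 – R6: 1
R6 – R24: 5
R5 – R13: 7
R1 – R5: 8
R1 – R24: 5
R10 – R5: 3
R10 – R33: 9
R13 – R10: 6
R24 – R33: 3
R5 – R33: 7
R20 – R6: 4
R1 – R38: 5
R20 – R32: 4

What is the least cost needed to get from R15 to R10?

13

Candidate routes:
R15–R20–R6–R13–R10: 3+4+1+6 = 14
R15–R6–R13–R10: 6+1+6 = 13
Cheapest is R15–R6–R13–R10 at 13.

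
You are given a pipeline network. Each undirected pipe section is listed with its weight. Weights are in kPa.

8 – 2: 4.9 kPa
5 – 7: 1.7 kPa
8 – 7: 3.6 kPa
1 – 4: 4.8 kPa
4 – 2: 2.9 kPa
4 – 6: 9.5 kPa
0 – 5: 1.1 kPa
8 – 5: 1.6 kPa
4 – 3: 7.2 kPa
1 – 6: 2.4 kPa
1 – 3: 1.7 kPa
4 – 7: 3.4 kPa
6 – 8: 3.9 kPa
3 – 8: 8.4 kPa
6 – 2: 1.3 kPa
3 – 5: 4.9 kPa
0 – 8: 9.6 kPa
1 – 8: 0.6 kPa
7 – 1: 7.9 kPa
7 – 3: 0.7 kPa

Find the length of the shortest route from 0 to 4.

6.2 kPa

Enumerating some paths:
0 - 5 - 8 - 1 - 3 - 7 - 4: 1.1+1.6+0.6+1.7+0.7+3.4 = 9.1
0 - 5 - 7 - 4: 1.1+1.7+3.4 = 6.2
0 - 5 - 8 - 1 - 4: 1.1+1.6+0.6+4.8 = 8.1
Cheapest is 0 - 5 - 7 - 4 at 6.2 kPa.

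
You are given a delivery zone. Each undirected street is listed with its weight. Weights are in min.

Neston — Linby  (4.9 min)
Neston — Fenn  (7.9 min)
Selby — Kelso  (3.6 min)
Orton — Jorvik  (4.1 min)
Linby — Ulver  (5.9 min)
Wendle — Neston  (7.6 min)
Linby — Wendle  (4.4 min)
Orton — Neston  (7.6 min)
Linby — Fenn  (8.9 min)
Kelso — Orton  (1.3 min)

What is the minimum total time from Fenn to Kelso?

Settle nodes by increasing distance from Fenn:
Fenn: 0
Neston: 7.9  (via Fenn)
Linby: 8.9  (via Fenn)
Wendle: 13.3  (via Linby)
Ulver: 14.8  (via Linby)
Orton: 15.5  (via Neston)
Kelso: 16.8  (via Orton)
Shortest route: Fenn → Neston → Orton → Kelso = 16.8 min.

16.8 min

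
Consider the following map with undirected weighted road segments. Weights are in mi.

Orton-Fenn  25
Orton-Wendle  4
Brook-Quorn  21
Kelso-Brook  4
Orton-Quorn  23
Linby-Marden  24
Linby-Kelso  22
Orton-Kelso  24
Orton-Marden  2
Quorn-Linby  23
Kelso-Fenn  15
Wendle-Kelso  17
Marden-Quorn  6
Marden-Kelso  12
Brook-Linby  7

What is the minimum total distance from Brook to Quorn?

Running Dijkstra from Brook:
Brook: 0
Kelso: 4  (via Brook)
Linby: 7  (via Brook)
Marden: 16  (via Kelso)
Orton: 18  (via Marden)
Fenn: 19  (via Kelso)
Wendle: 21  (via Kelso)
Quorn: 21  (via Brook)
Shortest route: Brook → Quorn = 21 mi.

21 mi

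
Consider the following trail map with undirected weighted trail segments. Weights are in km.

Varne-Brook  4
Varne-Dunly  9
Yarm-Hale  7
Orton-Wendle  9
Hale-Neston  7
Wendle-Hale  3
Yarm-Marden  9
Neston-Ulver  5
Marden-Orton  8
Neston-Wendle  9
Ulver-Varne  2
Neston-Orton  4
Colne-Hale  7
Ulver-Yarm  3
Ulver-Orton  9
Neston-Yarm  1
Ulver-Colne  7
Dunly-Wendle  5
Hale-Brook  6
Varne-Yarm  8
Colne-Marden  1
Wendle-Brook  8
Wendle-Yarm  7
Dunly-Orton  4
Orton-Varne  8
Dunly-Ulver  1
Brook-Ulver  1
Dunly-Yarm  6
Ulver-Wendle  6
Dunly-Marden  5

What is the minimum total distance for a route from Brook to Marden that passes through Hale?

Best Brook to Hale: Brook → Hale costing 6
Best Hale to Marden: Hale → Colne → Marden costing 8
Total via Hale: 6 + 8 = 14 km.

14 km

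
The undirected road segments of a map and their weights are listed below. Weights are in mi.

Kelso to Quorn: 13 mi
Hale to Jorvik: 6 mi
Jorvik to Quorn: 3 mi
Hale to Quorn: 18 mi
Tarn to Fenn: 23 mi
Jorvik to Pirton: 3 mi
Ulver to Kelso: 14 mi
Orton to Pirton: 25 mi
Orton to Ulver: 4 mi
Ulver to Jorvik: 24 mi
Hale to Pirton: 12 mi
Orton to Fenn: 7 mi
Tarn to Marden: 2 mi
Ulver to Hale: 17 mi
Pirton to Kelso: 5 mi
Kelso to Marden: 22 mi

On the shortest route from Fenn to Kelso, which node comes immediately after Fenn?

Orton

Compare a few routes:
Fenn - Orton - Pirton - Kelso: 7+25+5 = 37
Fenn - Orton - Ulver - Kelso: 7+4+14 = 25
The minimum is 25 mi via Fenn - Orton - Ulver - Kelso.
So from Fenn the first move is to Orton.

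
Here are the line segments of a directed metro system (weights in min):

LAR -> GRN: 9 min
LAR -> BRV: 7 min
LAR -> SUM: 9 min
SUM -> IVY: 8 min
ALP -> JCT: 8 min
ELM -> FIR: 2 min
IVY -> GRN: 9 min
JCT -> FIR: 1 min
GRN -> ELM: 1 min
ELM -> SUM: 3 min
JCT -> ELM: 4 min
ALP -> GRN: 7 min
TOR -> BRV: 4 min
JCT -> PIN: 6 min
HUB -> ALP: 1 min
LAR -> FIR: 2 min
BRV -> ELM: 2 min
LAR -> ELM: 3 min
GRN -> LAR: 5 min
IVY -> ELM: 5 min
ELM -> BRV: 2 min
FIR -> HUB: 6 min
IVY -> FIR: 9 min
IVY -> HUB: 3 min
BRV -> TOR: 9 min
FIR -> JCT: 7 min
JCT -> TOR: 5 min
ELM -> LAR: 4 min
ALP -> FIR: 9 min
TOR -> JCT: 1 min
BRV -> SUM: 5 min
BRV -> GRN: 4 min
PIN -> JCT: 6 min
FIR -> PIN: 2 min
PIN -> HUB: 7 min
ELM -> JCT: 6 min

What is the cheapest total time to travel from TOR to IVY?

16 min

Enumerating some paths:
TOR → BRV → SUM → IVY: 4+5+8 = 17
TOR → JCT → ELM → SUM → IVY: 1+4+3+8 = 16
Cheapest is TOR → JCT → ELM → SUM → IVY at 16 min.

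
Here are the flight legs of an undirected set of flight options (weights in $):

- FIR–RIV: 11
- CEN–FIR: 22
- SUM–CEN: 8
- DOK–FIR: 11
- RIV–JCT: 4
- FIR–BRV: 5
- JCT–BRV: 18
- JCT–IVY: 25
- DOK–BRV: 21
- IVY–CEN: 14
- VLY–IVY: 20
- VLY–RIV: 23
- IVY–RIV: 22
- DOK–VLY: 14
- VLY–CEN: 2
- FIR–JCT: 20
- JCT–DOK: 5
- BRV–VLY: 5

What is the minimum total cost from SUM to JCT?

$29

Running Dijkstra from SUM:
SUM: 0
CEN: 8  (via SUM)
VLY: 10  (via CEN)
BRV: 15  (via VLY)
FIR: 20  (via BRV)
IVY: 22  (via CEN)
DOK: 24  (via VLY)
JCT: 29  (via DOK)
Shortest route: SUM → CEN → VLY → DOK → JCT = $29.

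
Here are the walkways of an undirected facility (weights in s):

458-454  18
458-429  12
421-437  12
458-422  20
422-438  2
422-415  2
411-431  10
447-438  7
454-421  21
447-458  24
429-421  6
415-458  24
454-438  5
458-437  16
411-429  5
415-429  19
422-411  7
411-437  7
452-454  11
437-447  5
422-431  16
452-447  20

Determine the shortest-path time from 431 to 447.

Compare a few routes:
431 - 422 - 438 - 447: 16+2+7 = 25
431 - 411 - 437 - 447: 10+7+5 = 22
The minimum is 22 s via 431 - 411 - 437 - 447.

22 s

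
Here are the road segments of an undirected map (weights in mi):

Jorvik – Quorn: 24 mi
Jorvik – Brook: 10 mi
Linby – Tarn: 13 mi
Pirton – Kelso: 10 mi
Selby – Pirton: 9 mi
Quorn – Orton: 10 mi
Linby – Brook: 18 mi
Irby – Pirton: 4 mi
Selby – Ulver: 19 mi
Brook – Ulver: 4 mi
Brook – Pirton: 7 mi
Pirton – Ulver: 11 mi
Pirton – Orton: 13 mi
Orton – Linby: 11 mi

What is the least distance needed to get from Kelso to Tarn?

Candidate routes:
Kelso - Pirton - Orton - Linby - Tarn: 10+13+11+13 = 47
Kelso - Pirton - Brook - Linby - Tarn: 10+7+18+13 = 48
Cheapest is Kelso - Pirton - Orton - Linby - Tarn at 47 mi.

47 mi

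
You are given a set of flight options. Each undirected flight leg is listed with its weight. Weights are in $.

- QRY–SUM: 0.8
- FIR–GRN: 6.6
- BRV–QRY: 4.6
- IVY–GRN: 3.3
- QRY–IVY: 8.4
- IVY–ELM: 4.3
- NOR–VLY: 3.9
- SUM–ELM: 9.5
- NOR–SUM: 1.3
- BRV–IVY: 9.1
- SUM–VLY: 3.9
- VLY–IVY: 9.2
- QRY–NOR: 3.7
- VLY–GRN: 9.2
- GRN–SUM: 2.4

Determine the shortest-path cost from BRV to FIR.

Compare a few routes:
BRV–QRY–NOR–SUM–GRN–FIR: 4.6+3.7+1.3+2.4+6.6 = 18.6
BRV–QRY–SUM–GRN–FIR: 4.6+0.8+2.4+6.6 = 14.4
BRV–IVY–GRN–FIR: 9.1+3.3+6.6 = 19
BRV–QRY–IVY–GRN–FIR: 4.6+8.4+3.3+6.6 = 22.9
The minimum is $14.4 via BRV–QRY–SUM–GRN–FIR.

$14.4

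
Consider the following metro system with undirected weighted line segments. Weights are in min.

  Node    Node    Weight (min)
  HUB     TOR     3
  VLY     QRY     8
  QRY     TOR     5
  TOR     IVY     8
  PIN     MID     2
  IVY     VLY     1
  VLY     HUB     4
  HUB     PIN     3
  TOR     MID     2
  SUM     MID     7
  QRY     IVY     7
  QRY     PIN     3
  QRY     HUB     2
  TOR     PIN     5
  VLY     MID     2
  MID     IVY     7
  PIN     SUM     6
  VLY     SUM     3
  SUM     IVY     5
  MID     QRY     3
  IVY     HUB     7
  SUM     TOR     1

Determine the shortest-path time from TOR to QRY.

Shortest distances from TOR:
TOR: 0
SUM: 1  (via TOR)
MID: 2  (via TOR)
HUB: 3  (via TOR)
PIN: 4  (via MID)
VLY: 4  (via SUM)
QRY: 5  (via TOR)
Shortest route: TOR–QRY = 5 min.

5 min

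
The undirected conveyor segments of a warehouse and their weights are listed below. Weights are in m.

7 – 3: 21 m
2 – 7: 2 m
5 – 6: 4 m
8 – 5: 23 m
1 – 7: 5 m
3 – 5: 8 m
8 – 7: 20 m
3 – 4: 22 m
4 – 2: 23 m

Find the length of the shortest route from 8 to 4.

Shortest distances from 8:
8: 0
7: 20  (via 8)
2: 22  (via 7)
5: 23  (via 8)
1: 25  (via 7)
6: 27  (via 5)
3: 31  (via 5)
4: 45  (via 2)
Shortest route: 8–7–2–4 = 45 m.

45 m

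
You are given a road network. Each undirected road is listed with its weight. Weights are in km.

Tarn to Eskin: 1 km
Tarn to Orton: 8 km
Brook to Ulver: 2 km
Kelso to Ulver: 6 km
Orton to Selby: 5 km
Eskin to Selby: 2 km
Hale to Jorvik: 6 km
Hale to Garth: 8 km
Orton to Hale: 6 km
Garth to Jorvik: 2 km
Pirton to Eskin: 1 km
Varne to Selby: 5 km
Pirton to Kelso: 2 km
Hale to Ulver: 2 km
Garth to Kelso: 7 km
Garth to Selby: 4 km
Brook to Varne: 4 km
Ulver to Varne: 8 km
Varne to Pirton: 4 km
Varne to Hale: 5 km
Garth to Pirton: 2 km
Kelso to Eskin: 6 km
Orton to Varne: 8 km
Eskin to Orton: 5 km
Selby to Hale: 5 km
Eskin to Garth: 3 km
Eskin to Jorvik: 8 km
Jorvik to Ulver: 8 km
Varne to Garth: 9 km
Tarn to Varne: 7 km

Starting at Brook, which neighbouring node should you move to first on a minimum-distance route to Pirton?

Varne

Compare a few routes:
Brook - Ulver - Kelso - Pirton: 2+6+2 = 10
Brook - Varne - Pirton: 4+4 = 8
Cheapest is Brook - Varne - Pirton at 8 km.
So from Brook the first move is to Varne.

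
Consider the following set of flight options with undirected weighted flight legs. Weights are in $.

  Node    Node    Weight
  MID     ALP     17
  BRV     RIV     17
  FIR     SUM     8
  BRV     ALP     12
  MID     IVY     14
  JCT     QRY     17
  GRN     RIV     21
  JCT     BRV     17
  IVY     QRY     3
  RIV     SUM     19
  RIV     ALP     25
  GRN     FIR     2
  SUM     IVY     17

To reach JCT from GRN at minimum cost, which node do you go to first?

FIR

Enumerating some paths:
GRN → FIR → SUM → IVY → QRY → JCT: 2+8+17+3+17 = 47
GRN → RIV → BRV → JCT: 21+17+17 = 55
Cheapest is GRN → FIR → SUM → IVY → QRY → JCT at $47.
So from GRN the first move is to FIR.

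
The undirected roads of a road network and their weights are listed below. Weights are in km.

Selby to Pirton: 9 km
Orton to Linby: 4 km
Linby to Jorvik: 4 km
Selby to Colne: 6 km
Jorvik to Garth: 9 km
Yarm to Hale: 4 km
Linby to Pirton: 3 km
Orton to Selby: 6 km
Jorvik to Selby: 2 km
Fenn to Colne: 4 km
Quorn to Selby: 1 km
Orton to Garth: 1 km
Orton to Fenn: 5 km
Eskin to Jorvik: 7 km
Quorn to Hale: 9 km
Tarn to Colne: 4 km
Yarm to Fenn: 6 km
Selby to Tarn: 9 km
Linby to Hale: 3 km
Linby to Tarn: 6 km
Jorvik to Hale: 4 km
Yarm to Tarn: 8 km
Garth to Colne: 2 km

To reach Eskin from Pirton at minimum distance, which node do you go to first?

Enumerating some paths:
Pirton–Linby–Hale–Jorvik–Eskin: 3+3+4+7 = 17
Pirton–Linby–Jorvik–Eskin: 3+4+7 = 14
The minimum is 14 km via Pirton–Linby–Jorvik–Eskin.
So from Pirton the first move is to Linby.

Linby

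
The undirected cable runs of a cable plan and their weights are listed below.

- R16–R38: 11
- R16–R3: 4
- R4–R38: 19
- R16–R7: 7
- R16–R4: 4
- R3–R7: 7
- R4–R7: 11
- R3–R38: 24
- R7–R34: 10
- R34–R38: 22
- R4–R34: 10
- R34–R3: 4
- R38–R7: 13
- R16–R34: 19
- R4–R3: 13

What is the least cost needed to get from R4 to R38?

15

Candidate routes:
R4 - R38: 19 = 19
R4 - R7 - R38: 11+13 = 24
R4 - R16 - R38: 4+11 = 15
The minimum is 15 via R4 - R16 - R38.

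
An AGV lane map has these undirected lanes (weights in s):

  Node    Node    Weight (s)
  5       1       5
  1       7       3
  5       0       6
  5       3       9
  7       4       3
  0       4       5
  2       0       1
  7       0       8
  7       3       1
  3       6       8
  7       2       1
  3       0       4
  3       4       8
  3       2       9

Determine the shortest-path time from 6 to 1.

Running Dijkstra from 6:
6: 0
3: 8  (via 6)
7: 9  (via 3)
2: 10  (via 7)
0: 11  (via 2)
1: 12  (via 7)
Shortest route: 6 → 3 → 7 → 1 = 12 s.

12 s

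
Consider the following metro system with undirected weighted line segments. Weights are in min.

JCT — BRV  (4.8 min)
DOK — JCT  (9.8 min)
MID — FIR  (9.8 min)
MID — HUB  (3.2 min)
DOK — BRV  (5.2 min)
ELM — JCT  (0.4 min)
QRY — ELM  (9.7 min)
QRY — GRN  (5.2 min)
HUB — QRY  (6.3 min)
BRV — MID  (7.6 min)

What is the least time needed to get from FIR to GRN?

Running Dijkstra from FIR:
FIR: 0
MID: 9.8  (via FIR)
HUB: 13  (via MID)
BRV: 17.4  (via MID)
QRY: 19.3  (via HUB)
JCT: 22.2  (via BRV)
DOK: 22.6  (via BRV)
ELM: 22.6  (via JCT)
GRN: 24.5  (via QRY)
Shortest route: FIR–MID–HUB–QRY–GRN = 24.5 min.

24.5 min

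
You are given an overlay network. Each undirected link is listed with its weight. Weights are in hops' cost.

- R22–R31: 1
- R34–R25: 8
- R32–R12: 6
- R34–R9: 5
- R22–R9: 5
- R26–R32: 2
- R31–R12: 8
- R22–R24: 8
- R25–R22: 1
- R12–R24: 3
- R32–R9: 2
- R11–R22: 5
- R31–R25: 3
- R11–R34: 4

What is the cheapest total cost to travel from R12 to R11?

14 hops' cost

Candidate routes:
R12–R32–R9–R34–R11: 6+2+5+4 = 17
R12–R31–R22–R11: 8+1+5 = 14
R12–R31–R25–R22–R11: 8+3+1+5 = 17
R12–R24–R22–R11: 3+8+5 = 16
Cheapest is R12–R31–R22–R11 at 14 hops' cost.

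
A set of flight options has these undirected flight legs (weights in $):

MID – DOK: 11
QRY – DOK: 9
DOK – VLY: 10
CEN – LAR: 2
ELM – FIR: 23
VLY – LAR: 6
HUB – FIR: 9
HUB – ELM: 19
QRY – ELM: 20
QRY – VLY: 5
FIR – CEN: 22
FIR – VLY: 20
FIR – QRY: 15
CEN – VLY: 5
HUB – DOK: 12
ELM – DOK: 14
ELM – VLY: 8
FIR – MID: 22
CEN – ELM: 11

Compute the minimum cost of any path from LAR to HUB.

Candidate routes:
LAR → CEN → VLY → DOK → HUB: 2+5+10+12 = 29
LAR → CEN → ELM → HUB: 2+11+19 = 32
LAR → VLY → DOK → HUB: 6+10+12 = 28
Cheapest is LAR → VLY → DOK → HUB at $28.

$28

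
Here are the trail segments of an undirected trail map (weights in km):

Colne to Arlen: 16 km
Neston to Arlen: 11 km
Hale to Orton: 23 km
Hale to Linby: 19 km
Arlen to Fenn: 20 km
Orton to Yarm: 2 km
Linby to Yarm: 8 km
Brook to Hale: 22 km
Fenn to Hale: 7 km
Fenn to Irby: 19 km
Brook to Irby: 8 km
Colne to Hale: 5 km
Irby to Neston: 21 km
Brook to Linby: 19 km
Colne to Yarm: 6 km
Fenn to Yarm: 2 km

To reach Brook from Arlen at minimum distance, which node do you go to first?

Neston

Compare a few routes:
Arlen - Fenn - Irby - Brook: 20+19+8 = 47
Arlen - Colne - Hale - Brook: 16+5+22 = 43
Arlen - Neston - Irby - Brook: 11+21+8 = 40
Cheapest is Arlen - Neston - Irby - Brook at 40 km.
So from Arlen the first move is to Neston.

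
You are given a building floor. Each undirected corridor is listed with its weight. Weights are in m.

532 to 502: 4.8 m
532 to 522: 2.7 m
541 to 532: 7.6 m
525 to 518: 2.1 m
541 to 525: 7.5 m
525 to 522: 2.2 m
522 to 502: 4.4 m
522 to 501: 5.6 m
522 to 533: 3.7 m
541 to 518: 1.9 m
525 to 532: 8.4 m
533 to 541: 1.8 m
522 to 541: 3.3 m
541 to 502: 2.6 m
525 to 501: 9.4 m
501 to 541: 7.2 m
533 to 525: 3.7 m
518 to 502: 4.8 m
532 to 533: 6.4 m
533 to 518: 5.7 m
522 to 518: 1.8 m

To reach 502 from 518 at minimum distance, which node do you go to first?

Candidate routes:
518–541–502: 1.9+2.6 = 4.5
518–502: 4.8 = 4.8
The minimum is 4.5 m via 518–541–502.
So from 518 the first move is to 541.

541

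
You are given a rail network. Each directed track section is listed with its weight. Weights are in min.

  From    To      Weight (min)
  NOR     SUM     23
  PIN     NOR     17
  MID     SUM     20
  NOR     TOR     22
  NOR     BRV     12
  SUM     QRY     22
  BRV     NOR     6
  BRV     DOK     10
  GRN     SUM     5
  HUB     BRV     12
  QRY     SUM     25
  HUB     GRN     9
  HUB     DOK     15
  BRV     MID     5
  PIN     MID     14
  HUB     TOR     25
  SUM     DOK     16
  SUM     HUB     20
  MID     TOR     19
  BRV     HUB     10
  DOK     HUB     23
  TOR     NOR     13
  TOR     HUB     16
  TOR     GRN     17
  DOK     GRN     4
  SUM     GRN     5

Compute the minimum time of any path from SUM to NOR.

Shortest distances from SUM:
SUM: 0
GRN: 5  (via SUM)
DOK: 16  (via SUM)
HUB: 20  (via SUM)
QRY: 22  (via SUM)
BRV: 32  (via HUB)
MID: 37  (via BRV)
NOR: 38  (via BRV)
Shortest route: SUM–HUB–BRV–NOR = 38 min.

38 min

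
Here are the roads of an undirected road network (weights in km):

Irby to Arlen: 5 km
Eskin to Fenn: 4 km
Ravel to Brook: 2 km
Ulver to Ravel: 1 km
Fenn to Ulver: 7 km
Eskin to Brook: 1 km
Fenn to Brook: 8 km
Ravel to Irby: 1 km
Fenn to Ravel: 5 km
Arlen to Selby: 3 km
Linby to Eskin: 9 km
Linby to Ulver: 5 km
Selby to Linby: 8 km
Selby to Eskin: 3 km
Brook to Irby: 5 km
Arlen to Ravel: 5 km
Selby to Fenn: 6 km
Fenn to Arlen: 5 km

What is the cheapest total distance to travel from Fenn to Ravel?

Settle nodes by increasing distance from Fenn:
Fenn: 0
Eskin: 4  (via Fenn)
Brook: 5  (via Eskin)
Ravel: 5  (via Fenn)
Shortest route: Fenn → Ravel = 5 km.

5 km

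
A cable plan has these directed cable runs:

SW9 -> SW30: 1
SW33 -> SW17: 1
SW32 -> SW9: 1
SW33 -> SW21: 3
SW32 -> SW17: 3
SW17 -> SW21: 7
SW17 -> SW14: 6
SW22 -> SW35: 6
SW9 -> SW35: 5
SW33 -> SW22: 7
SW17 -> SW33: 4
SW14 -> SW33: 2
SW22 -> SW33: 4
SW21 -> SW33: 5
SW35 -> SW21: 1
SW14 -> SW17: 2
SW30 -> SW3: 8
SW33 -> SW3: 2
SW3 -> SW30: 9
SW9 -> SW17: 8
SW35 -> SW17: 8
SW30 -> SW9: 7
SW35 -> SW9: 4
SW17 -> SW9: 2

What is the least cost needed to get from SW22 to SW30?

8

Enumerating some paths:
SW22 - SW33 - SW17 - SW9 - SW30: 4+1+2+1 = 8
SW22 - SW35 - SW9 - SW30: 6+4+1 = 11
The minimum is 8 via SW22 - SW33 - SW17 - SW9 - SW30.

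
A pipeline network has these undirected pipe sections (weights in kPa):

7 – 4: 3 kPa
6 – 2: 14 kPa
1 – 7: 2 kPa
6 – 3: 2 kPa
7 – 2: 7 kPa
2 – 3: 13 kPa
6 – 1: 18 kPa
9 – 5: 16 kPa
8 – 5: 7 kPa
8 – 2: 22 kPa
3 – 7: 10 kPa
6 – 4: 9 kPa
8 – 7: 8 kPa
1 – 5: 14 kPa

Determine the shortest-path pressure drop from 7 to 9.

31 kPa

Settle nodes by increasing distance from 7:
7: 0
1: 2  (via 7)
4: 3  (via 7)
2: 7  (via 7)
8: 8  (via 7)
3: 10  (via 7)
6: 12  (via 4)
5: 15  (via 8)
9: 31  (via 5)
Shortest route: 7–8–5–9 = 31 kPa.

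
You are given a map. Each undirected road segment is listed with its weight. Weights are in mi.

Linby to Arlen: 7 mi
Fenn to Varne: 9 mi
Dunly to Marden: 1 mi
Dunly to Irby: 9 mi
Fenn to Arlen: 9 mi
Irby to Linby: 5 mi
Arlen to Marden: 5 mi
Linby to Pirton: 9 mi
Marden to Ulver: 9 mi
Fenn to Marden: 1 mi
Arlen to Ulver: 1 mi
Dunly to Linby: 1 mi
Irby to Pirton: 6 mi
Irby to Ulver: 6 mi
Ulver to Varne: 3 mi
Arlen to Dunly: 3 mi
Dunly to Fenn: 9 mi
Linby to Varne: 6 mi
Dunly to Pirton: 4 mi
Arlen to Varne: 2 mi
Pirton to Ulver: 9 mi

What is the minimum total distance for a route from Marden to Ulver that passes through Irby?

Best Marden to Irby: Marden–Dunly–Linby–Irby costing 7
Shortest Irby→Ulver: Irby–Ulver = 6
Total via Irby: 7 + 6 = 13 mi.

13 mi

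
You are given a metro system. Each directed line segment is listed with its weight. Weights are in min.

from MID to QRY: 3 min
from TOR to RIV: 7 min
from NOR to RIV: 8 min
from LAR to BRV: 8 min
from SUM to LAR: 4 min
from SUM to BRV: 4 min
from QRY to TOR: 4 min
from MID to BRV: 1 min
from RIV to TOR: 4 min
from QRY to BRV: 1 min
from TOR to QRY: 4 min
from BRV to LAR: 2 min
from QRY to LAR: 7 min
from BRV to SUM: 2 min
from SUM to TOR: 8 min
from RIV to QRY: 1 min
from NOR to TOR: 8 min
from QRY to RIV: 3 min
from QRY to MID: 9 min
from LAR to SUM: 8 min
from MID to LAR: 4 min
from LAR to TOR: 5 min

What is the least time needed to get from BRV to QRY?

11 min

Settle nodes by increasing distance from BRV:
BRV: 0
LAR: 2  (via BRV)
SUM: 2  (via BRV)
TOR: 7  (via LAR)
QRY: 11  (via TOR)
Shortest route: BRV → LAR → TOR → QRY = 11 min.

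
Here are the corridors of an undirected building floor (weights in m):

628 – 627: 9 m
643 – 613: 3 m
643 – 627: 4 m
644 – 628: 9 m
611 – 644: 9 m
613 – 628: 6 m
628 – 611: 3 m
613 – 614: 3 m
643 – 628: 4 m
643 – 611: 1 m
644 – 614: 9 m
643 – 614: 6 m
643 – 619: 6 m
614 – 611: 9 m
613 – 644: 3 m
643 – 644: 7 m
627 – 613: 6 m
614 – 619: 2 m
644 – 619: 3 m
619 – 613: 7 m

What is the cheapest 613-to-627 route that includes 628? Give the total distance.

14 m

Best 613 to 628: 613 → 628 costing 6
Shortest 628→627: 628 → 643 → 627 = 8
Total via 628: 6 + 8 = 14 m.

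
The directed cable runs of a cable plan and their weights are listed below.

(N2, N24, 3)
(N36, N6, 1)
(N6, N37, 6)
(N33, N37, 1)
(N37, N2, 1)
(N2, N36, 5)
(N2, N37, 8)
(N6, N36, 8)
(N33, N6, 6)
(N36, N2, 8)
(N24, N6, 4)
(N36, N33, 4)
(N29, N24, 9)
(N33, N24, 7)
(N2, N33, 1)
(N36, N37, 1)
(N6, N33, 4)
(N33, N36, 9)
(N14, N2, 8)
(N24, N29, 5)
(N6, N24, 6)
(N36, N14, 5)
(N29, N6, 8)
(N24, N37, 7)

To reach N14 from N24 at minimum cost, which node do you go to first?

Candidate routes:
N24 → N6 → N36 → N14: 4+8+5 = 17
N24 → N6 → N33 → N37 → N2 → N36 → N14: 4+4+1+1+5+5 = 20
N24 → N6 → N37 → N2 → N36 → N14: 4+6+1+5+5 = 21
N24 → N37 → N2 → N36 → N14: 7+1+5+5 = 18
The minimum is 17 via N24 → N6 → N36 → N14.
So from N24 the first move is to N6.

N6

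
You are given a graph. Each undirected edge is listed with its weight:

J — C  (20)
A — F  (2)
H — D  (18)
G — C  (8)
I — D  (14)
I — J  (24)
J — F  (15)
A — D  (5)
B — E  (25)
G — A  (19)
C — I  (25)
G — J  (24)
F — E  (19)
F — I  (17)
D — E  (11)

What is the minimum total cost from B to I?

50

Compare a few routes:
B → E → D → A → F → I: 25+11+5+2+17 = 60
B → E → D → I: 25+11+14 = 50
B → E → F → I: 25+19+17 = 61
The minimum is 50 via B → E → D → I.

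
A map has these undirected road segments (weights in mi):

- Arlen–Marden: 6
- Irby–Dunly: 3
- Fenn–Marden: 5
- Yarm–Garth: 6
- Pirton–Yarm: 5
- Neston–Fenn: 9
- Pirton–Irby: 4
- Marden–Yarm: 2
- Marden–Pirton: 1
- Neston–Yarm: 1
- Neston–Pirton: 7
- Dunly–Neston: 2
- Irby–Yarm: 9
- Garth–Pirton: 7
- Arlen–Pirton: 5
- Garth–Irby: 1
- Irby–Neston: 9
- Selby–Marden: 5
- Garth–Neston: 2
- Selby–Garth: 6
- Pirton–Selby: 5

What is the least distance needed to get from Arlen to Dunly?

Compare a few routes:
Arlen → Marden → Yarm → Neston → Dunly: 6+2+1+2 = 11
Arlen → Pirton → Irby → Dunly: 5+4+3 = 12
The minimum is 11 mi via Arlen → Marden → Yarm → Neston → Dunly.

11 mi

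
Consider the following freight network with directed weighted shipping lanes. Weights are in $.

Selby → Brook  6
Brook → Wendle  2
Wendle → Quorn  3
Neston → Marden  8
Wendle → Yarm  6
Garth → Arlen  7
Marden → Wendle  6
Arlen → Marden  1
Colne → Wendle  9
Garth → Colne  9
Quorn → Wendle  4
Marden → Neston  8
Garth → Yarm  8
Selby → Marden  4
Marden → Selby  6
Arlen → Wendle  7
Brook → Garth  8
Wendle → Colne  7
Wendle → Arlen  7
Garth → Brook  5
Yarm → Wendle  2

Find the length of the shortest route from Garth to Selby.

$14

Compare a few routes:
Garth - Brook - Wendle - Arlen - Marden - Selby: 5+2+7+1+6 = 21
Garth - Yarm - Wendle - Arlen - Marden - Selby: 8+2+7+1+6 = 24
Garth - Arlen - Marden - Selby: 7+1+6 = 14
Garth - Colne - Wendle - Arlen - Marden - Selby: 9+9+7+1+6 = 32
The minimum is $14 via Garth - Arlen - Marden - Selby.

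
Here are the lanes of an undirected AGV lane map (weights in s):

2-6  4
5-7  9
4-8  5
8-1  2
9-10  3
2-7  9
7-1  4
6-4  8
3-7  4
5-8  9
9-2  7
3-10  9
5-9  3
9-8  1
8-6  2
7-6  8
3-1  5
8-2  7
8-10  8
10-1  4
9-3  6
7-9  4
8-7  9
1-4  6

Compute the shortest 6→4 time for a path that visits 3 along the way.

20 s

Best 6 to 3: 6 → 8 → 9 → 3 costing 9
Shortest 3→4: 3 → 1 → 4 = 11
Total via 3: 9 + 11 = 20 s.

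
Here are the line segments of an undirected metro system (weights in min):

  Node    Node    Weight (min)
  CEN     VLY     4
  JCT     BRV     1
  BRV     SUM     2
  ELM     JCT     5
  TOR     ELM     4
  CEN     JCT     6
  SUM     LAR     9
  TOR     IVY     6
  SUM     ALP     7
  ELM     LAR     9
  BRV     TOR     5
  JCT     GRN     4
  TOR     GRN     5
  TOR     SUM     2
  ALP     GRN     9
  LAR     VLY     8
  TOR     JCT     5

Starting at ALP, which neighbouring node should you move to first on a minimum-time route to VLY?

Compare a few routes:
ALP → SUM → BRV → JCT → CEN → VLY: 7+2+1+6+4 = 20
ALP → GRN → JCT → CEN → VLY: 9+4+6+4 = 23
The minimum is 20 min via ALP → SUM → BRV → JCT → CEN → VLY.
So from ALP the first move is to SUM.

SUM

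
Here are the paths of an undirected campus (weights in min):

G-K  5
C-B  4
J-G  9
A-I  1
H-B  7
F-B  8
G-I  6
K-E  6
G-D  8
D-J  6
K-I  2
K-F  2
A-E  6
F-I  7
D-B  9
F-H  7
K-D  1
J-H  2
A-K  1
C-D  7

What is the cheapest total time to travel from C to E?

14 min

Settle nodes by increasing distance from C:
C: 0
B: 4  (via C)
D: 7  (via C)
K: 8  (via D)
A: 9  (via K)
F: 10  (via K)
I: 10  (via K)
H: 11  (via B)
G: 13  (via K)
J: 13  (via D)
E: 14  (via K)
Shortest route: C → D → K → E = 14 min.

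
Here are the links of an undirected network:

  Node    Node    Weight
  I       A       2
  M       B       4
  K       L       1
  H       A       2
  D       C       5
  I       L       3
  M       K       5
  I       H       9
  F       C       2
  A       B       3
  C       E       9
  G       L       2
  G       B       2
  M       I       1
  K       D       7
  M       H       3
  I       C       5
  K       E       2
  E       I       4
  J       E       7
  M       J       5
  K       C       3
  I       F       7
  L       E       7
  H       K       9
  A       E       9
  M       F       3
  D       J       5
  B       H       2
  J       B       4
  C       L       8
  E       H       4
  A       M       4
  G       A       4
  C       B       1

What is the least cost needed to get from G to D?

8

Compare a few routes:
G - B - C - D: 2+1+5 = 8
G - L - K - D: 2+1+7 = 10
Cheapest is G - B - C - D at 8.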